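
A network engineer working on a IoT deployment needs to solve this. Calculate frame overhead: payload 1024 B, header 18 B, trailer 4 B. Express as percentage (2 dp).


Given: payload = 1024 B, header = 18 B, trailer = 4 B
Overhead bytes = header + trailer = 18 + 4 = 22
Total frame = payload + overhead = 1024 + 22 = 1046
Overhead % = 22 / 1046 * 100 = 2.1033% -> 2.10% (2 dp)

2.10


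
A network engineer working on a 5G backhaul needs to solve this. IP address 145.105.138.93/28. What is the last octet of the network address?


Given: IP = 145.105.138.93, prefix = /28
Subnet mask = 255.255.255.240
Last octet of IP: 93
Last octet of mask: 240
Network last octet = 93 AND 240 = 80

80


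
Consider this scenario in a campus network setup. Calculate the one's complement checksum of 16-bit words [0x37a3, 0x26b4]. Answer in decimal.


Given words: [0x37a3, 0x26b4]
Step 1: Sum all words
Raw sum = 14243 + 9908 = 24151
One's complement = ~24151 & 0xFFFF = 41384

41384


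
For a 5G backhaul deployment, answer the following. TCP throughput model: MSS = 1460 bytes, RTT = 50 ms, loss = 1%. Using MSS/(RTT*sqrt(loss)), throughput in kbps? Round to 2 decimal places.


Given: MSS = 1460 bytes, RTT = 50 ms, loss = 1%
RTT in seconds = 50 / 1000 = 0.05
Loss rate = 1% = 0.01
sqrt(loss) = sqrt(0.01) = 0.1
Throughput (bytes/s) = 1460 / (0.05 * 0.1) = 292000.0000
Throughput (kbps) = 292000.0000 * 8 / 1000 = 2336.000000 -> 2336.00 kbps (2 dp)

2336.00


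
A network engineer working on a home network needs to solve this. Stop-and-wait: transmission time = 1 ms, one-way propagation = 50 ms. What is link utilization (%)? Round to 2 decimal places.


Given: Ttrans = 1 ms, Tprop = 50 ms
RTT = 2 * Tprop = 2 * 50 = 100 ms
U = Ttrans / (Ttrans + RTT)
U = 1 / (1 + 100)
U = 1 / 101 = 0.009901
U% = 0.99%

0.99


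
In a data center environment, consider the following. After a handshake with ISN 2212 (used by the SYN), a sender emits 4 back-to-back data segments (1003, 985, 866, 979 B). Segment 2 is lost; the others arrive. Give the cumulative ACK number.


SYN uses sequence number 2212; first data byte = ISN + 1 = 2213.
Segment 1: SEQ = 2213, len = 1003 B, covers [2213, 3215]
Segment 2: SEQ = 3216, len = 985 B, covers [3216, 4200] [LOST]
Segment 3: SEQ = 4201, len = 866 B, covers [4201, 5066]
Segment 4: SEQ = 5067, len = 979 B, covers [5067, 6045]
In-order data received: bytes [2213, 3215] (segments 1..1).
Segment 2 missing -> gap begins at byte 3216; later segments buffered out of order.
Cumulative ACK = next expected in-order byte = 2213 + 1003 = 3216

3216


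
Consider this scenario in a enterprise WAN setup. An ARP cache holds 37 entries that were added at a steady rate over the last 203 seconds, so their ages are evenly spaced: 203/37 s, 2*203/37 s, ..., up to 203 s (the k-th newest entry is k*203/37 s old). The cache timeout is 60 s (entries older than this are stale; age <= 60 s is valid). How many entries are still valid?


Ages are k * 203/37 s for k = 1..37 (spacing = 5.4865 s).
Entry k is valid iff k * 203/37 <= 60 iff k <= 37 * 60 / 203 = 10.9360
n_valid = floor(10.9360) = 10
(n_stale = 37 - 10 = 27)

10


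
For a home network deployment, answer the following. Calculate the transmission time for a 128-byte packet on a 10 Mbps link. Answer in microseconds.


Given: packet = 128 bytes, bandwidth = 10 Mbps
Packet in bits = 128 * 8 = 1024 bits
Bandwidth = 10 * 10^6 = 10000000 bps
Time = 1024 / 10000000 seconds
Time in us = 1024 * 10^6 / 10000000 = 102.4

102.4


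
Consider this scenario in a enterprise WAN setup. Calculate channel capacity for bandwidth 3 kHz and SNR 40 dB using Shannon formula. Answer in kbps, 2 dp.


Given: B = 3 kHz, SNR = 40 dB
SNR linear = 10^(40/10) = 10000
1 + SNR = 10001
log2(10001) = 13.2878566418
C = 3 * 1000 * 13.2878566418 = 39863.5699 bps
C = 39.863570 kbps -> 39.86 kbps (2 dp)

39.86


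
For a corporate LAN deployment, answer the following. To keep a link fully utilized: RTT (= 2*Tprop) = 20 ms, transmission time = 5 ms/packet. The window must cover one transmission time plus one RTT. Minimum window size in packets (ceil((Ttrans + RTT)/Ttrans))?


Given: Ttrans = 5 ms, RTT = 20 ms (= 2 * Tprop, Tprop = 10 ms)
Time until first ACK returns = Ttrans + RTT = 5 + 20 = 25 ms
Need W * Ttrans >= Ttrans + RTT  ->  W >= (Ttrans + RTT) / Ttrans
(Ttrans + RTT) / Ttrans = 25 / 5 = 5
W_min = ceil(5) = 5

5


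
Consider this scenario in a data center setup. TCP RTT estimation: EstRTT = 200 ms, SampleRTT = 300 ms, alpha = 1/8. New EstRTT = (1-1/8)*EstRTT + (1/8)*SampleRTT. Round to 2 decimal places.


Given: EstRTT = 200 ms, SampleRTT = 300 ms, alpha = 1/8
New EstRTT = (1 - alpha) * EstRTT + alpha * SampleRTT
(7/8) * 200 = 175
(1/8) * 300 = 37.5
New EstRTT = 175 + 37.5 = 212.5 ms -> 212.50 ms (2 dp)

212.50


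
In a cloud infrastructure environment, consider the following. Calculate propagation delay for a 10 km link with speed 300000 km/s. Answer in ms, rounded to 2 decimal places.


Given: distance = 10 km, speed = 300000 km/s
Delay = distance / speed = 10 / 300000 seconds
Delay in ms = 10 * 1000 / 300000
Delay = 0.0333 ms
Rounded to 2 dp = 0.03 ms

0.03


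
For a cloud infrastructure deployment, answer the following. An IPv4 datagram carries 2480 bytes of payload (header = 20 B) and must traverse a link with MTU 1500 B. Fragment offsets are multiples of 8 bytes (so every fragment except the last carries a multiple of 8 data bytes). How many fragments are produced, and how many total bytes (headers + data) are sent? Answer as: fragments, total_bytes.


Max data per non-final fragment = floor((MTU - header)/8)*8 = floor((1500 - 20)/8)*8 = floor(1480/8)*8 = 1480 B
Final fragment needs no 8-byte alignment: it can carry up to MTU - header = 1480 B
Non-final fragments needed = ceil((payload - 1480) / 1480) = ceil(1000/1480) = ceil(0.6757) = 1
Number of fragments = 1 + 1 = 2
Fragment sizes (data): 1 * 1480 B + 1000 B (last, 1000 <= 1480 OK)
Total bytes sent = payload + n_frags * header = 2480 + 2*20 = 2480 + 40 = 2520 B

2, 2520


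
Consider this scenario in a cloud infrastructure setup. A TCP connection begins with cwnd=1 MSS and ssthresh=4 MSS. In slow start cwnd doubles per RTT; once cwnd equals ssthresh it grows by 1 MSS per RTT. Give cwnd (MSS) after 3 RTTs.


RTT 0: cwnd = 1 MSS (initial)
RTT 1: cwnd = 2 MSS (slow start, doubled)
RTT 2: cwnd = 4 MSS (slow start, doubled)
RTT 3: cwnd = 5 MSS (congestion avoidance, +1)

5


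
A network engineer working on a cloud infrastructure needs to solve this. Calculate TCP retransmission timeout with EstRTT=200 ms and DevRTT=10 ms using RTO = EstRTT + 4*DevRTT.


Given: EstRTT = 200 ms, DevRTT = 10 ms
Timeout = EstRTT + 4 * DevRTT
4 * DevRTT = 4 * 10 = 40
Timeout = 200 + 40 = 240 ms

240


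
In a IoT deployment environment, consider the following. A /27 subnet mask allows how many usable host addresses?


Given: subnet mask /27
Host bits = 32 - 27 = 5
Total addresses = 2^5 = 32
Usable hosts = 32 - 2 (network + broadcast) = 30

30


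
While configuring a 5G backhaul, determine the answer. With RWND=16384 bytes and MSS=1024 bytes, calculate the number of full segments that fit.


Given: RWND = 16384 bytes, MSS = 1024 bytes
Full segments = floor(RWND / MSS)
Full segments = floor(16384 / 1024)
Full segments = floor(16.0) = 16

16


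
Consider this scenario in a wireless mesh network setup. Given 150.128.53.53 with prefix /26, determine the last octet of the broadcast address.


Given: IP = 150.128.53.53, prefix = /26
Host bits = 32 - 26 = 6
Network last octet = 53 AND mask = 0
Host part size = 2^6 - 1 = 63
Broadcast last octet = 0 OR 63 = 63

63


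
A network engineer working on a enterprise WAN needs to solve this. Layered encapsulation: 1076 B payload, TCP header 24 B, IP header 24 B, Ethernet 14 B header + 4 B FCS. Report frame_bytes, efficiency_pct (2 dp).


TCP segment = 1076 + 24 = 1100 B
IP packet = 1100 + 24 = 1124 B
Ethernet frame = 1124 + 14 + 4 = 1142 B
Efficiency = app / frame = 1076 / 1142 = 0.942207 = 94.2207% -> 94.22% (2 dp)

1142, 94.22


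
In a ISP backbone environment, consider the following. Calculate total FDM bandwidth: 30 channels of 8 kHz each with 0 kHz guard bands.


Given: 30 channels, 8 kHz each, guard = 0 kHz
Channel bandwidth = 30 * 8 = 240 kHz
Guard bands = 29 gaps * 0 kHz = 0 kHz
Total = 240 + 0 = 240 kHz

240


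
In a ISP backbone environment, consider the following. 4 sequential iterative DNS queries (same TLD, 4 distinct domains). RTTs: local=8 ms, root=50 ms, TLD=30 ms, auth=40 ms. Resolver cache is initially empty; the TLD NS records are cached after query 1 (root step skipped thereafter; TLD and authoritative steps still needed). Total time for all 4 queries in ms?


Lookup 1 (cold cache): local + root + TLD + auth = 8 + 50 + 30 + 40 = 128 ms
Lookups 2..4 (TLD NS cached -> skip root; new domain -> still ask TLD and auth): local + TLD + auth = 8 + 30 + 40 = 78 ms each
Remaining 3 lookups: 3 * 78 = 234 ms
Total = 128 + 234 = 362 ms

362


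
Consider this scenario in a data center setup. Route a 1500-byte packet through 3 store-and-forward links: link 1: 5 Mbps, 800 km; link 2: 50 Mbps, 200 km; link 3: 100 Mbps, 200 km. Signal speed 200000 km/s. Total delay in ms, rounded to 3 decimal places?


Packet = 1500 bytes = 12000 bits. Store-and-forward: sum (t_trans + t_prop) per link.
Link 1: t_trans = 12000/(5*10^6) s = 2.4000 ms; t_prop = 800/200000 s = 4.0000 ms; subtotal = 6.4000 ms
Link 2: t_trans = 12000/(50*10^6) s = 0.2400 ms; t_prop = 200/200000 s = 1.0000 ms; subtotal = 1.2400 ms
Link 3: t_trans = 12000/(100*10^6) s = 0.1200 ms; t_prop = 200/200000 s = 1.0000 ms; subtotal = 1.1200 ms
End-to-end = 6.4000 + 1.2400 + 1.1200 = 8.7600 ms -> 8.760 ms (3 dp)

8.760


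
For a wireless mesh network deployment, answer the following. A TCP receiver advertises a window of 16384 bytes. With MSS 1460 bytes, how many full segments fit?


Given: RWND = 16384 bytes, MSS = 1460 bytes
Full segments = floor(RWND / MSS)
Full segments = floor(16384 / 1460)
Full segments = floor(11.2219) = 11

11


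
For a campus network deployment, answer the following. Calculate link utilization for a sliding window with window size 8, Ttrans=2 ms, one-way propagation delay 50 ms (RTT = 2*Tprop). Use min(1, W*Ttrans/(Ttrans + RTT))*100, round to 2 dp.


Given: W = 8, Ttrans = 2 ms, RTT = 100 ms (= 2 * Tprop, Tprop = 50 ms)
Cycle time = Ttrans + RTT = 2 + 100 = 102 ms (first packet sent until its ACK returns)
W * Ttrans = 8 * 2 = 16 ms of sending per cycle
W * Ttrans / (Ttrans + RTT) = 16 / 102 = 0.156863
U = min(1, 0.156863) = 0.156863
U% = 15.69%

15.69


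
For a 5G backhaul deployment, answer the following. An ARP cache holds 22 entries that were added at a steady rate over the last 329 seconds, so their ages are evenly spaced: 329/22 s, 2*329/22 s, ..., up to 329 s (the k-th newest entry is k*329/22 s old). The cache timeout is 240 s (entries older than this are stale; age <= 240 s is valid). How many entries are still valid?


Ages are k * 329/22 s for k = 1..22 (spacing = 14.9545 s).
Entry k is valid iff k * 329/22 <= 240 iff k <= 22 * 240 / 329 = 16.0486
n_valid = floor(16.0486) = 16
(n_stale = 22 - 16 = 6)

16


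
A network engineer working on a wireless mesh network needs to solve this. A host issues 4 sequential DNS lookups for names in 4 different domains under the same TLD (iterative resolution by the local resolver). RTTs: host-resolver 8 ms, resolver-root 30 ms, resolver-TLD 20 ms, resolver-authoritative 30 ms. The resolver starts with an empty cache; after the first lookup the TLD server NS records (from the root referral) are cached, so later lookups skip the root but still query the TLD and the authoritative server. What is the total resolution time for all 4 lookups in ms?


Lookup 1 (cold cache): local + root + TLD + auth = 8 + 30 + 20 + 30 = 88 ms
Lookups 2..4 (TLD NS cached -> skip root; new domain -> still ask TLD and auth): local + TLD + auth = 8 + 20 + 30 = 58 ms each
Remaining 3 lookups: 3 * 58 = 174 ms
Total = 88 + 174 = 262 ms

262


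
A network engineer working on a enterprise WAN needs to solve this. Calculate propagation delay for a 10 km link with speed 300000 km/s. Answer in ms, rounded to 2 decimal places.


Given: distance = 10 km, speed = 300000 km/s
Delay = distance / speed = 10 / 300000 seconds
Delay in ms = 10 * 1000 / 300000
Delay = 0.0333 ms
Rounded to 2 dp = 0.03 ms

0.03


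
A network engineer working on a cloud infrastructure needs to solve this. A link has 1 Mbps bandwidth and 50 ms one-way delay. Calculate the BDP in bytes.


Given: bandwidth = 1 Mbps, delay = 50 ms
BDP in bits = 1 * 10^6 * 50 / 1000
BDP in bits = 50000
BDP in bytes = 50000 / 8 = 6250

6250


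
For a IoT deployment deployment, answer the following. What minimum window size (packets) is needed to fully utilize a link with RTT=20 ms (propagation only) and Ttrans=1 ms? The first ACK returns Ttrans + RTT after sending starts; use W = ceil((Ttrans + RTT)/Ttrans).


Given: Ttrans = 1 ms, RTT = 20 ms (= 2 * Tprop, Tprop = 10 ms)
Time until first ACK returns = Ttrans + RTT = 1 + 20 = 21 ms
Need W * Ttrans >= Ttrans + RTT  ->  W >= (Ttrans + RTT) / Ttrans
(Ttrans + RTT) / Ttrans = 21 / 1 = 21
W_min = ceil(21) = 21

21


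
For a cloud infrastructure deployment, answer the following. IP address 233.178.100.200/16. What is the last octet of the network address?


Given: IP = 233.178.100.200, prefix = /16
Subnet mask = 255.255.0.0
Last octet of IP: 200
Last octet of mask: 0
Network last octet = 200 AND 0 = 0

0


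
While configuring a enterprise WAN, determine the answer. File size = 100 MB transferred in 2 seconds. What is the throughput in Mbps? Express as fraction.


Given: file = 100 MB, time = 2 s
File in Mb = 100 * 8 = 800 Mb
Throughput = 800 / 2 Mbps
Throughput = 400 Mbps

400


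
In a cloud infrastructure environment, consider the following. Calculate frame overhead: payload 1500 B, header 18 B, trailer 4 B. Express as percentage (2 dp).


Given: payload = 1500 B, header = 18 B, trailer = 4 B
Overhead bytes = header + trailer = 18 + 4 = 22
Total frame = payload + overhead = 1500 + 22 = 1522
Overhead % = 22 / 1522 * 100 = 1.4455% -> 1.45% (2 dp)

1.45


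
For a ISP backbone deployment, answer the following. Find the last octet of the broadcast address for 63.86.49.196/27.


Given: IP = 63.86.49.196, prefix = /27
Host bits = 32 - 27 = 5
Network last octet = 196 AND mask = 192
Host part size = 2^5 - 1 = 31
Broadcast last octet = 192 OR 31 = 223

223


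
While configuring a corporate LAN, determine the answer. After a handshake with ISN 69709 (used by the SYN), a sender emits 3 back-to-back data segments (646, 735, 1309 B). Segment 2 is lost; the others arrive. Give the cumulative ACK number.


SYN uses sequence number 69709; first data byte = ISN + 1 = 69710.
Segment 1: SEQ = 69710, len = 646 B, covers [69710, 70355]
Segment 2: SEQ = 70356, len = 735 B, covers [70356, 71090] [LOST]
Segment 3: SEQ = 71091, len = 1309 B, covers [71091, 72399]
In-order data received: bytes [69710, 70355] (segments 1..1).
Segment 2 missing -> gap begins at byte 70356; later segments buffered out of order.
Cumulative ACK = next expected in-order byte = 69710 + 646 = 70356

70356


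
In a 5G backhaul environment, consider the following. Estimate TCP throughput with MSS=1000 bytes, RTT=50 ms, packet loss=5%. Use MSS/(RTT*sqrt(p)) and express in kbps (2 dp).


Given: MSS = 1000 bytes, RTT = 50 ms, loss = 5%
RTT in seconds = 50 / 1000 = 0.05
Loss rate = 5% = 0.05
sqrt(loss) = sqrt(0.05) = 0.223606797750
Throughput (bytes/s) = 1000 / (0.05 * 0.223606797750) = 89442.7191
Throughput (kbps) = 89442.7191 * 8 / 1000 = 715.541753 -> 715.54 kbps (2 dp)

715.54


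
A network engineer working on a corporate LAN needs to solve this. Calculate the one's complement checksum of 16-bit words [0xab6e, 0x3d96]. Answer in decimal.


Given words: [0xab6e, 0x3d96]
Step 1: Sum all words
Raw sum = 43886 + 15766 = 59652
One's complement = ~59652 & 0xFFFF = 5883

5883


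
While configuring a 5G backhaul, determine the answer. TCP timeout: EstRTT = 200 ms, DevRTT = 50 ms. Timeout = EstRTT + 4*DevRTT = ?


Given: EstRTT = 200 ms, DevRTT = 50 ms
Timeout = EstRTT + 4 * DevRTT
4 * DevRTT = 4 * 50 = 200
Timeout = 200 + 200 = 400 ms

400


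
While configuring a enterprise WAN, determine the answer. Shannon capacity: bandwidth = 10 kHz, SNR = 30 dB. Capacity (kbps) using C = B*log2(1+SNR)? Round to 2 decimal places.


Given: B = 10 kHz, SNR = 30 dB
SNR linear = 10^(30/10) = 1000
1 + SNR = 1001
log2(1001) = 9.9672262588
C = 10 * 1000 * 9.9672262588 = 99672.2626 bps
C = 99.672263 kbps -> 99.67 kbps (2 dp)

99.67


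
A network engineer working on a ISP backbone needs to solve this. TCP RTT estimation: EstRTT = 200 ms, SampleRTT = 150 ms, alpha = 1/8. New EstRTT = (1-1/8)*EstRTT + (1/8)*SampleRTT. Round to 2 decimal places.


Given: EstRTT = 200 ms, SampleRTT = 150 ms, alpha = 1/8
New EstRTT = (1 - alpha) * EstRTT + alpha * SampleRTT
(7/8) * 200 = 175
(1/8) * 150 = 18.75
New EstRTT = 175 + 18.75 = 193.75 ms -> 193.75 ms (2 dp)

193.75


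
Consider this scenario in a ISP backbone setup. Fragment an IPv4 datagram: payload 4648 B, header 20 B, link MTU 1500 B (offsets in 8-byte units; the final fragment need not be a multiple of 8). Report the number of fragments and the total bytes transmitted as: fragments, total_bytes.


Max data per non-final fragment = floor((MTU - header)/8)*8 = floor((1500 - 20)/8)*8 = floor(1480/8)*8 = 1480 B
Final fragment needs no 8-byte alignment: it can carry up to MTU - header = 1480 B
Non-final fragments needed = ceil((payload - 1480) / 1480) = ceil(3168/1480) = ceil(2.1405) = 3
Number of fragments = 3 + 1 = 4
Fragment sizes (data): 3 * 1480 B + 208 B (last, 208 <= 1480 OK)
Total bytes sent = payload + n_frags * header = 4648 + 4*20 = 4648 + 80 = 4728 B

4, 4728


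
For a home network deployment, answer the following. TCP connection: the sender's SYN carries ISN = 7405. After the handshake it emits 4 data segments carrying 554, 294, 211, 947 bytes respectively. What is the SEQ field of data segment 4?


The SYN occupies sequence number ISN = 7405, so the first data byte is ISN + 1 = 7406.
SEQ of data segment i = (ISN + 1) + sum of payload sizes of segments 1..i-1.
Segment 1: SEQ = 7406, payload = 554 bytes
Segment 2: SEQ = 7960, payload = 294 bytes
Segment 3: SEQ = 8254, payload = 211 bytes
Segment 4: SEQ = 8465, payload = 947 bytes
SEQ of segment 4 = 7406 + 554 + 294 + 211 = 8465

8465


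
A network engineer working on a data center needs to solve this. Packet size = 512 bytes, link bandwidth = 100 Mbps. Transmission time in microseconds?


Given: packet = 512 bytes, bandwidth = 100 Mbps
Packet in bits = 512 * 8 = 4096 bits
Bandwidth = 100 * 10^6 = 100000000 bps
Time = 4096 / 100000000 seconds
Time in us = 4096 * 10^6 / 100000000 = 40.96

40.96


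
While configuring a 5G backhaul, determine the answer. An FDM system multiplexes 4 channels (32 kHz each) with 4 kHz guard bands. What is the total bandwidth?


Given: 4 channels, 32 kHz each, guard = 4 kHz
Channel bandwidth = 4 * 32 = 128 kHz
Guard bands = 3 gaps * 4 kHz = 12 kHz
Total = 128 + 12 = 140 kHz

140


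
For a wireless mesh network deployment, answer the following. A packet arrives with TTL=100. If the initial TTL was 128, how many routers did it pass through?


Given: initial TTL = 128, received TTL = 100
Hops = initial TTL - received TTL
Hops = 128 - 100 = 28

28


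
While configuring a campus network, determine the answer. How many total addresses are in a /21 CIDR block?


Given: CIDR prefix /21
Host bits = 32 - 21 = 11
Total addresses = 2^11 = 2048

2048


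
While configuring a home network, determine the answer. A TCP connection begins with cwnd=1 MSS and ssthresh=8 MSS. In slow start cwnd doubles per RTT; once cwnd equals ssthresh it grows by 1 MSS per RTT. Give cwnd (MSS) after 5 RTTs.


RTT 0: cwnd = 1 MSS (initial)
RTT 1: cwnd = 2 MSS (slow start, doubled)
RTT 2: cwnd = 4 MSS (slow start, doubled)
RTT 3: cwnd = 8 MSS (slow start, doubled)
RTT 4: cwnd = 9 MSS (congestion avoidance, +1)
RTT 5: cwnd = 10 MSS (congestion avoidance, +1)

10


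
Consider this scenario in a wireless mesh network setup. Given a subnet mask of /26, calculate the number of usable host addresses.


Given: subnet mask /26
Host bits = 32 - 26 = 6
Total addresses = 2^6 = 64
Usable hosts = 64 - 2 (network + broadcast) = 62

62


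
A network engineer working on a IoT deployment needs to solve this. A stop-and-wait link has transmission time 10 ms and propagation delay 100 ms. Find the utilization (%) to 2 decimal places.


Given: Ttrans = 10 ms, Tprop = 100 ms
RTT = 2 * Tprop = 2 * 100 = 200 ms
U = Ttrans / (Ttrans + RTT)
U = 10 / (10 + 200)
U = 10 / 210 = 0.047619
U% = 4.76%

4.76


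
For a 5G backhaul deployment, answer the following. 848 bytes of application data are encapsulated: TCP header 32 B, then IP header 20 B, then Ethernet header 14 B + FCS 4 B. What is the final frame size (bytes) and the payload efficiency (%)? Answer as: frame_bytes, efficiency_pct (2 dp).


TCP segment = 848 + 32 = 880 B
IP packet = 880 + 20 = 900 B
Ethernet frame = 900 + 14 + 4 = 918 B
Efficiency = app / frame = 848 / 918 = 0.923747 = 92.3747% -> 92.37% (2 dp)

918, 92.37


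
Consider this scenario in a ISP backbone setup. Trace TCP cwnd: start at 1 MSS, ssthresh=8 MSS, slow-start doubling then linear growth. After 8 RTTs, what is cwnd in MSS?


RTT 0: cwnd = 1 MSS (initial)
RTT 1: cwnd = 2 MSS (slow start, doubled)
RTT 2: cwnd = 4 MSS (slow start, doubled)
RTT 3: cwnd = 8 MSS (slow start, doubled)
RTT 4: cwnd = 9 MSS (congestion avoidance, +1)
RTT 5: cwnd = 10 MSS (congestion avoidance, +1)
RTT 6: cwnd = 11 MSS (congestion avoidance, +1)
RTT 7: cwnd = 12 MSS (congestion avoidance, +1)
RTT 8: cwnd = 13 MSS (congestion avoidance, +1)

13


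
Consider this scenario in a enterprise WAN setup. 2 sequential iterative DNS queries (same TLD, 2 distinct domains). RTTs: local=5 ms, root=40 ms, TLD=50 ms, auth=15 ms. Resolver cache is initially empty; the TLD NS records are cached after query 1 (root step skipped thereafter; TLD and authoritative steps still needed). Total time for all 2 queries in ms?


Lookup 1 (cold cache): local + root + TLD + auth = 5 + 40 + 50 + 15 = 110 ms
Lookups 2..2 (TLD NS cached -> skip root; new domain -> still ask TLD and auth): local + TLD + auth = 5 + 50 + 15 = 70 ms each
Remaining 1 lookups: 1 * 70 = 70 ms
Total = 110 + 70 = 180 ms

180


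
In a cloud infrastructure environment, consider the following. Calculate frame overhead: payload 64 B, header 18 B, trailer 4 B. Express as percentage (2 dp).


Given: payload = 64 B, header = 18 B, trailer = 4 B
Overhead bytes = header + trailer = 18 + 4 = 22
Total frame = payload + overhead = 64 + 22 = 86
Overhead % = 22 / 86 * 100 = 25.5814% -> 25.58% (2 dp)

25.58


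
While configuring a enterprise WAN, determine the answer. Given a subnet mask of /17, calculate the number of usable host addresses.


Given: subnet mask /17
Host bits = 32 - 17 = 15
Total addresses = 2^15 = 32768
Usable hosts = 32768 - 2 (network + broadcast) = 32766

32766


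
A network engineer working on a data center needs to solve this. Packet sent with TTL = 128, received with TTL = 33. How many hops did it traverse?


Given: initial TTL = 128, received TTL = 33
Hops = initial TTL - received TTL
Hops = 128 - 33 = 95

95


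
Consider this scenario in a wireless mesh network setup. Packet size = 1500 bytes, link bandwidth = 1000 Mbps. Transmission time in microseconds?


Given: packet = 1500 bytes, bandwidth = 1000 Mbps
Packet in bits = 1500 * 8 = 12000 bits
Bandwidth = 1000 * 10^6 = 1000000000 bps
Time = 12000 / 1000000000 seconds
Time in us = 12000 * 10^6 / 1000000000 = 12

12


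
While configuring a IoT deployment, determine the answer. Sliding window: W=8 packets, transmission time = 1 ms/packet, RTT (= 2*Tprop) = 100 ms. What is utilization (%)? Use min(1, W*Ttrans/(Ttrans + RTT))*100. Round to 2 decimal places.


Given: W = 8, Ttrans = 1 ms, RTT = 100 ms (= 2 * Tprop, Tprop = 50 ms)
Cycle time = Ttrans + RTT = 1 + 100 = 101 ms (first packet sent until its ACK returns)
W * Ttrans = 8 * 1 = 8 ms of sending per cycle
W * Ttrans / (Ttrans + RTT) = 8 / 101 = 0.079208
U = min(1, 0.079208) = 0.079208
U% = 7.92%

7.92


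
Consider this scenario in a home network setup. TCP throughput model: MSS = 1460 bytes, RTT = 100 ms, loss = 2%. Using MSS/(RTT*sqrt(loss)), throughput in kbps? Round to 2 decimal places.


Given: MSS = 1460 bytes, RTT = 100 ms, loss = 2%
RTT in seconds = 100 / 1000 = 0.1
Loss rate = 2% = 0.02
sqrt(loss) = sqrt(0.02) = 0.141421356237
Throughput (bytes/s) = 1460 / (0.1 * 0.141421356237) = 103237.5901
Throughput (kbps) = 103237.5901 * 8 / 1000 = 825.900720 -> 825.90 kbps (2 dp)

825.90


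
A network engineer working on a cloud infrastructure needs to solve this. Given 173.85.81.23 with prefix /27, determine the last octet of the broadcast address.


Given: IP = 173.85.81.23, prefix = /27
Host bits = 32 - 27 = 5
Network last octet = 23 AND mask = 0
Host part size = 2^5 - 1 = 31
Broadcast last octet = 0 OR 31 = 31

31


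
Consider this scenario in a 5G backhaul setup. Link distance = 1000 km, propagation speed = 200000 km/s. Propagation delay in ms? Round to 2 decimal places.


Given: distance = 1000 km, speed = 200000 km/s
Delay = distance / speed = 1000 / 200000 seconds
Delay in ms = 1000 * 1000 / 200000
Delay = 5.0000 ms
Rounded to 2 dp = 5.00 ms

5.00


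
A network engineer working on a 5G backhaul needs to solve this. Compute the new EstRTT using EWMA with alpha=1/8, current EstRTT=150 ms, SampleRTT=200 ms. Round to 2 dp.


Given: EstRTT = 150 ms, SampleRTT = 200 ms, alpha = 1/8
New EstRTT = (1 - alpha) * EstRTT + alpha * SampleRTT
(7/8) * 150 = 131.25
(1/8) * 200 = 25
New EstRTT = 131.25 + 25 = 156.25 ms -> 156.25 ms (2 dp)

156.25


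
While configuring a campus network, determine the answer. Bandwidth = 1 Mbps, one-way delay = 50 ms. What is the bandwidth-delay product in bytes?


Given: bandwidth = 1 Mbps, delay = 50 ms
BDP in bits = 1 * 10^6 * 50 / 1000
BDP in bits = 50000
BDP in bytes = 50000 / 8 = 6250

6250


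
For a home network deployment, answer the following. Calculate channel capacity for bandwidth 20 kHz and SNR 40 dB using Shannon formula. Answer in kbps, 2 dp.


Given: B = 20 kHz, SNR = 40 dB
SNR linear = 10^(40/10) = 10000
1 + SNR = 10001
log2(10001) = 13.2878566418
C = 20 * 1000 * 13.2878566418 = 265757.1328 bps
C = 265.757133 kbps -> 265.76 kbps (2 dp)

265.76


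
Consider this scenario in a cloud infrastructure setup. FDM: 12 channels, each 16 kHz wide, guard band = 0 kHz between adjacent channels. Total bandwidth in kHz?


Given: 12 channels, 16 kHz each, guard = 0 kHz
Channel bandwidth = 12 * 16 = 192 kHz
Guard bands = 11 gaps * 0 kHz = 0 kHz
Total = 192 + 0 = 192 kHz

192


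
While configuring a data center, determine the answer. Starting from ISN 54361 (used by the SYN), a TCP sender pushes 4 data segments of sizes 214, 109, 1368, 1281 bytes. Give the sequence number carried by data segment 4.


The SYN occupies sequence number ISN = 54361, so the first data byte is ISN + 1 = 54362.
SEQ of data segment i = (ISN + 1) + sum of payload sizes of segments 1..i-1.
Segment 1: SEQ = 54362, payload = 214 bytes
Segment 2: SEQ = 54576, payload = 109 bytes
Segment 3: SEQ = 54685, payload = 1368 bytes
Segment 4: SEQ = 56053, payload = 1281 bytes
SEQ of segment 4 = 54362 + 214 + 109 + 1368 = 56053

56053


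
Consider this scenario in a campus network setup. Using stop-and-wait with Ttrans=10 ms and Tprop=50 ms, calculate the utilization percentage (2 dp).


Given: Ttrans = 10 ms, Tprop = 50 ms
RTT = 2 * Tprop = 2 * 50 = 100 ms
U = Ttrans / (Ttrans + RTT)
U = 10 / (10 + 100)
U = 10 / 110 = 0.090909
U% = 9.09%

9.09


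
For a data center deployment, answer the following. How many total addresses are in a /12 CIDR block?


Given: CIDR prefix /12
Host bits = 32 - 12 = 20
Total addresses = 2^20 = 1048576

1048576


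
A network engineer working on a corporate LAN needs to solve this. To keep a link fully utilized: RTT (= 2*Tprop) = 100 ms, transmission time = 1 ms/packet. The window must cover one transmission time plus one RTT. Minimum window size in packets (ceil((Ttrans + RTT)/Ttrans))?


Given: Ttrans = 1 ms, RTT = 100 ms (= 2 * Tprop, Tprop = 50 ms)
Time until first ACK returns = Ttrans + RTT = 1 + 100 = 101 ms
Need W * Ttrans >= Ttrans + RTT  ->  W >= (Ttrans + RTT) / Ttrans
(Ttrans + RTT) / Ttrans = 101 / 1 = 101
W_min = ceil(101) = 101

101


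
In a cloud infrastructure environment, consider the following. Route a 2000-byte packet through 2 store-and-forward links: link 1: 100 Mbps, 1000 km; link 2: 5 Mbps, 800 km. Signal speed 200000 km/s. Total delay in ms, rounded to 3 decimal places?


Packet = 2000 bytes = 16000 bits. Store-and-forward: sum (t_trans + t_prop) per link.
Link 1: t_trans = 16000/(100*10^6) s = 0.1600 ms; t_prop = 1000/200000 s = 5.0000 ms; subtotal = 5.1600 ms
Link 2: t_trans = 16000/(5*10^6) s = 3.2000 ms; t_prop = 800/200000 s = 4.0000 ms; subtotal = 7.2000 ms
End-to-end = 5.1600 + 7.2000 = 12.3600 ms -> 12.360 ms (3 dp)

12.360


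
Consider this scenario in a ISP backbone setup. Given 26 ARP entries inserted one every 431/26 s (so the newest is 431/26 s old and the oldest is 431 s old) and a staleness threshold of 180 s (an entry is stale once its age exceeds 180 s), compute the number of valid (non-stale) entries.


Ages are k * 431/26 s for k = 1..26 (spacing = 16.5769 s).
Entry k is valid iff k * 431/26 <= 180 iff k <= 26 * 180 / 431 = 10.8585
n_valid = floor(10.8585) = 10
(n_stale = 26 - 10 = 16)

10


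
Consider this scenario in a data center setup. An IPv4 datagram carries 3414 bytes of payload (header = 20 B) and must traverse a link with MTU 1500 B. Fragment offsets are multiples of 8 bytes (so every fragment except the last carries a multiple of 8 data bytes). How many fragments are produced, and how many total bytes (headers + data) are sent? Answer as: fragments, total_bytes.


Max data per non-final fragment = floor((MTU - header)/8)*8 = floor((1500 - 20)/8)*8 = floor(1480/8)*8 = 1480 B
Final fragment needs no 8-byte alignment: it can carry up to MTU - header = 1480 B
Non-final fragments needed = ceil((payload - 1480) / 1480) = ceil(1934/1480) = ceil(1.3068) = 2
Number of fragments = 2 + 1 = 3
Fragment sizes (data): 2 * 1480 B + 454 B (last, 454 <= 1480 OK)
Total bytes sent = payload + n_frags * header = 3414 + 3*20 = 3414 + 60 = 3474 B

3, 3474


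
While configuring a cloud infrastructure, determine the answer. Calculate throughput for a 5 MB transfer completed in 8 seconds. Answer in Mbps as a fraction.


Given: file = 5 MB, time = 8 s
File in Mb = 5 * 8 = 40 Mb
Throughput = 40 / 8 Mbps
Throughput = 5 Mbps

5


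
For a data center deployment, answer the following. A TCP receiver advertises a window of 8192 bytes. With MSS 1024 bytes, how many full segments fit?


Given: RWND = 8192 bytes, MSS = 1024 bytes
Full segments = floor(RWND / MSS)
Full segments = floor(8192 / 1024)
Full segments = floor(8.0) = 8

8


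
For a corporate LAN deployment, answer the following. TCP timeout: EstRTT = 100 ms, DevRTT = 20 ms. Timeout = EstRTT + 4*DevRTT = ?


Given: EstRTT = 100 ms, DevRTT = 20 ms
Timeout = EstRTT + 4 * DevRTT
4 * DevRTT = 4 * 20 = 80
Timeout = 100 + 80 = 180 ms

180


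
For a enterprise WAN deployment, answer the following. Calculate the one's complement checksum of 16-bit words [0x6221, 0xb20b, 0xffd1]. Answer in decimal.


Given words: [0x6221, 0xb20b, 0xffd1]
Step 1: Sum all words
Raw sum = 25121 + 45579 + 65489 = 136189
Step 2: Fold carry: (5117 + 2) = 5119
One's complement = ~5119 & 0xFFFF = 60416

60416


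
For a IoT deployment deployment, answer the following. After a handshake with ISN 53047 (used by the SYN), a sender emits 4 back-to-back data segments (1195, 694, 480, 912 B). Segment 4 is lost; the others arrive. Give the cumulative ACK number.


SYN uses sequence number 53047; first data byte = ISN + 1 = 53048.
Segment 1: SEQ = 53048, len = 1195 B, covers [53048, 54242]
Segment 2: SEQ = 54243, len = 694 B, covers [54243, 54936]
Segment 3: SEQ = 54937, len = 480 B, covers [54937, 55416]
Segment 4: SEQ = 55417, len = 912 B, covers [55417, 56328] [LOST]
In-order data received: bytes [53048, 55416] (segments 1..3).
Segment 4 missing -> gap begins at byte 55417.
Cumulative ACK = next expected in-order byte = 53048 + 1195 + 694 + 480 = 55417

55417


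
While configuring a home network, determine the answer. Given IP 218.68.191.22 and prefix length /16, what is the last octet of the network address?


Given: IP = 218.68.191.22, prefix = /16
Subnet mask = 255.255.0.0
Last octet of IP: 22
Last octet of mask: 0
Network last octet = 22 AND 0 = 0

0


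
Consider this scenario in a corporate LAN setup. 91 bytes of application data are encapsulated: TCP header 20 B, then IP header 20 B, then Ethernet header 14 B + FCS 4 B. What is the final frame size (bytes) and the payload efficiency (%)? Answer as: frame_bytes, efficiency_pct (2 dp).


TCP segment = 91 + 20 = 111 B
IP packet = 111 + 20 = 131 B
Ethernet frame = 131 + 14 + 4 = 149 B
Efficiency = app / frame = 91 / 149 = 0.610738 = 61.0738% -> 61.07% (2 dp)

149, 61.07


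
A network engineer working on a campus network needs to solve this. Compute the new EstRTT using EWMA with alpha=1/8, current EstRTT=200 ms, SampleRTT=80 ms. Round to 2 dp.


Given: EstRTT = 200 ms, SampleRTT = 80 ms, alpha = 1/8
New EstRTT = (1 - alpha) * EstRTT + alpha * SampleRTT
(7/8) * 200 = 175
(1/8) * 80 = 10
New EstRTT = 175 + 10 = 185 ms -> 185.00 ms (2 dp)

185.00


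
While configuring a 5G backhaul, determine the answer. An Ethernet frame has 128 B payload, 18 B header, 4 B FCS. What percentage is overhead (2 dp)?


Given: payload = 128 B, header = 18 B, trailer = 4 B
Overhead bytes = header + trailer = 18 + 4 = 22
Total frame = payload + overhead = 128 + 22 = 150
Overhead % = 22 / 150 * 100 = 14.6667% -> 14.67% (2 dp)

14.67


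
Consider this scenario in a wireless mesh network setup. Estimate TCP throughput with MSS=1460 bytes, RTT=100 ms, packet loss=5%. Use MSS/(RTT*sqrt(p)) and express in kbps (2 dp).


Given: MSS = 1460 bytes, RTT = 100 ms, loss = 5%
RTT in seconds = 100 / 1000 = 0.1
Loss rate = 5% = 0.05
sqrt(loss) = sqrt(0.05) = 0.223606797750
Throughput (bytes/s) = 1460 / (0.1 * 0.223606797750) = 65293.1849
Throughput (kbps) = 65293.1849 * 8 / 1000 = 522.345480 -> 522.35 kbps (2 dp)

522.35


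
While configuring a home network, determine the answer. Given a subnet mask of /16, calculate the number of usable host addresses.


Given: subnet mask /16
Host bits = 32 - 16 = 16
Total addresses = 2^16 = 65536
Usable hosts = 65536 - 2 (network + broadcast) = 65534

65534


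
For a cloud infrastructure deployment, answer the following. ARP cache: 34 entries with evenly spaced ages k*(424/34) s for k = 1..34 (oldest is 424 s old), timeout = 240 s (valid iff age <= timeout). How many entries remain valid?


Ages are k * 424/34 s for k = 1..34 (spacing = 12.4706 s).
Entry k is valid iff k * 424/34 <= 240 iff k <= 34 * 240 / 424 = 19.2453
n_valid = floor(19.2453) = 19
(n_stale = 34 - 19 = 15)

19


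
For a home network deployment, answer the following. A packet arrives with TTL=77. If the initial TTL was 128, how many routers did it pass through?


Given: initial TTL = 128, received TTL = 77
Hops = initial TTL - received TTL
Hops = 128 - 77 = 51

51


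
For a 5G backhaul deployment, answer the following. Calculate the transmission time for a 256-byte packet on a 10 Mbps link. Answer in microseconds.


Given: packet = 256 bytes, bandwidth = 10 Mbps
Packet in bits = 256 * 8 = 2048 bits
Bandwidth = 10 * 10^6 = 10000000 bps
Time = 2048 / 10000000 seconds
Time in us = 2048 * 10^6 / 10000000 = 204.8

204.8


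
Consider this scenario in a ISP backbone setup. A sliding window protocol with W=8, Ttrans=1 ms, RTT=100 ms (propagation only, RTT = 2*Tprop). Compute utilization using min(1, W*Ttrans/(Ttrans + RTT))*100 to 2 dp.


Given: W = 8, Ttrans = 1 ms, RTT = 100 ms (= 2 * Tprop, Tprop = 50 ms)
Cycle time = Ttrans + RTT = 1 + 100 = 101 ms (first packet sent until its ACK returns)
W * Ttrans = 8 * 1 = 8 ms of sending per cycle
W * Ttrans / (Ttrans + RTT) = 8 / 101 = 0.079208
U = min(1, 0.079208) = 0.079208
U% = 7.92%

7.92


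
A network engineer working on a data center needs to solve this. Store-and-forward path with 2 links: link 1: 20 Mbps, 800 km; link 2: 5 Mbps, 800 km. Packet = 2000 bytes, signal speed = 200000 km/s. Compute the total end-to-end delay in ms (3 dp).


Packet = 2000 bytes = 16000 bits. Store-and-forward: sum (t_trans + t_prop) per link.
Link 1: t_trans = 16000/(20*10^6) s = 0.8000 ms; t_prop = 800/200000 s = 4.0000 ms; subtotal = 4.8000 ms
Link 2: t_trans = 16000/(5*10^6) s = 3.2000 ms; t_prop = 800/200000 s = 4.0000 ms; subtotal = 7.2000 ms
End-to-end = 4.8000 + 7.2000 = 12.0000 ms -> 12.000 ms (3 dp)

12.000


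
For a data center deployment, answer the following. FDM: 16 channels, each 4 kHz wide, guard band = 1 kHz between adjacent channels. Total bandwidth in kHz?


Given: 16 channels, 4 kHz each, guard = 1 kHz
Channel bandwidth = 16 * 4 = 64 kHz
Guard bands = 15 gaps * 1 kHz = 15 kHz
Total = 64 + 15 = 79 kHz

79


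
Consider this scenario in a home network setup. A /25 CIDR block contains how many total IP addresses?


Given: CIDR prefix /25
Host bits = 32 - 25 = 7
Total addresses = 2^7 = 128

128


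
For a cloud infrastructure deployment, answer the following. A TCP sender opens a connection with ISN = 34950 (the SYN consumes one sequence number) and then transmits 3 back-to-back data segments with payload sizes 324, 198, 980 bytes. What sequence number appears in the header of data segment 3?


The SYN occupies sequence number ISN = 34950, so the first data byte is ISN + 1 = 34951.
SEQ of data segment i = (ISN + 1) + sum of payload sizes of segments 1..i-1.
Segment 1: SEQ = 34951, payload = 324 bytes
Segment 2: SEQ = 35275, payload = 198 bytes
Segment 3: SEQ = 35473, payload = 980 bytes
SEQ of segment 3 = 34951 + 324 + 198 = 35473

35473


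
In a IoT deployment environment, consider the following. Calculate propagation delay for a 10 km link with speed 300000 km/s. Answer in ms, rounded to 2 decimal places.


Given: distance = 10 km, speed = 300000 km/s
Delay = distance / speed = 10 / 300000 seconds
Delay in ms = 10 * 1000 / 300000
Delay = 0.0333 ms
Rounded to 2 dp = 0.03 ms

0.03


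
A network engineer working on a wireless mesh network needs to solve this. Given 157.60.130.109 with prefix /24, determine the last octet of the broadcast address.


Given: IP = 157.60.130.109, prefix = /24
Host bits = 32 - 24 = 8
Network last octet = 109 AND mask = 0
Host part size = 2^8 - 1 = 255
Broadcast last octet = 0 OR 255 = 255

255


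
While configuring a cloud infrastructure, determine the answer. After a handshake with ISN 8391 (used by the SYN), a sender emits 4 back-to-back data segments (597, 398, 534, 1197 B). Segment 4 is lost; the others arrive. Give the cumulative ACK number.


SYN uses sequence number 8391; first data byte = ISN + 1 = 8392.
Segment 1: SEQ = 8392, len = 597 B, covers [8392, 8988]
Segment 2: SEQ = 8989, len = 398 B, covers [8989, 9386]
Segment 3: SEQ = 9387, len = 534 B, covers [9387, 9920]
Segment 4: SEQ = 9921, len = 1197 B, covers [9921, 11117] [LOST]
In-order data received: bytes [8392, 9920] (segments 1..3).
Segment 4 missing -> gap begins at byte 9921.
Cumulative ACK = next expected in-order byte = 8392 + 597 + 398 + 534 = 9921

9921


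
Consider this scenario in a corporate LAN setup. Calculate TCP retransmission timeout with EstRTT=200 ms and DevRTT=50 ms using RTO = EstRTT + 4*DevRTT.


Given: EstRTT = 200 ms, DevRTT = 50 ms
Timeout = EstRTT + 4 * DevRTT
4 * DevRTT = 4 * 50 = 200
Timeout = 200 + 200 = 400 ms

400
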